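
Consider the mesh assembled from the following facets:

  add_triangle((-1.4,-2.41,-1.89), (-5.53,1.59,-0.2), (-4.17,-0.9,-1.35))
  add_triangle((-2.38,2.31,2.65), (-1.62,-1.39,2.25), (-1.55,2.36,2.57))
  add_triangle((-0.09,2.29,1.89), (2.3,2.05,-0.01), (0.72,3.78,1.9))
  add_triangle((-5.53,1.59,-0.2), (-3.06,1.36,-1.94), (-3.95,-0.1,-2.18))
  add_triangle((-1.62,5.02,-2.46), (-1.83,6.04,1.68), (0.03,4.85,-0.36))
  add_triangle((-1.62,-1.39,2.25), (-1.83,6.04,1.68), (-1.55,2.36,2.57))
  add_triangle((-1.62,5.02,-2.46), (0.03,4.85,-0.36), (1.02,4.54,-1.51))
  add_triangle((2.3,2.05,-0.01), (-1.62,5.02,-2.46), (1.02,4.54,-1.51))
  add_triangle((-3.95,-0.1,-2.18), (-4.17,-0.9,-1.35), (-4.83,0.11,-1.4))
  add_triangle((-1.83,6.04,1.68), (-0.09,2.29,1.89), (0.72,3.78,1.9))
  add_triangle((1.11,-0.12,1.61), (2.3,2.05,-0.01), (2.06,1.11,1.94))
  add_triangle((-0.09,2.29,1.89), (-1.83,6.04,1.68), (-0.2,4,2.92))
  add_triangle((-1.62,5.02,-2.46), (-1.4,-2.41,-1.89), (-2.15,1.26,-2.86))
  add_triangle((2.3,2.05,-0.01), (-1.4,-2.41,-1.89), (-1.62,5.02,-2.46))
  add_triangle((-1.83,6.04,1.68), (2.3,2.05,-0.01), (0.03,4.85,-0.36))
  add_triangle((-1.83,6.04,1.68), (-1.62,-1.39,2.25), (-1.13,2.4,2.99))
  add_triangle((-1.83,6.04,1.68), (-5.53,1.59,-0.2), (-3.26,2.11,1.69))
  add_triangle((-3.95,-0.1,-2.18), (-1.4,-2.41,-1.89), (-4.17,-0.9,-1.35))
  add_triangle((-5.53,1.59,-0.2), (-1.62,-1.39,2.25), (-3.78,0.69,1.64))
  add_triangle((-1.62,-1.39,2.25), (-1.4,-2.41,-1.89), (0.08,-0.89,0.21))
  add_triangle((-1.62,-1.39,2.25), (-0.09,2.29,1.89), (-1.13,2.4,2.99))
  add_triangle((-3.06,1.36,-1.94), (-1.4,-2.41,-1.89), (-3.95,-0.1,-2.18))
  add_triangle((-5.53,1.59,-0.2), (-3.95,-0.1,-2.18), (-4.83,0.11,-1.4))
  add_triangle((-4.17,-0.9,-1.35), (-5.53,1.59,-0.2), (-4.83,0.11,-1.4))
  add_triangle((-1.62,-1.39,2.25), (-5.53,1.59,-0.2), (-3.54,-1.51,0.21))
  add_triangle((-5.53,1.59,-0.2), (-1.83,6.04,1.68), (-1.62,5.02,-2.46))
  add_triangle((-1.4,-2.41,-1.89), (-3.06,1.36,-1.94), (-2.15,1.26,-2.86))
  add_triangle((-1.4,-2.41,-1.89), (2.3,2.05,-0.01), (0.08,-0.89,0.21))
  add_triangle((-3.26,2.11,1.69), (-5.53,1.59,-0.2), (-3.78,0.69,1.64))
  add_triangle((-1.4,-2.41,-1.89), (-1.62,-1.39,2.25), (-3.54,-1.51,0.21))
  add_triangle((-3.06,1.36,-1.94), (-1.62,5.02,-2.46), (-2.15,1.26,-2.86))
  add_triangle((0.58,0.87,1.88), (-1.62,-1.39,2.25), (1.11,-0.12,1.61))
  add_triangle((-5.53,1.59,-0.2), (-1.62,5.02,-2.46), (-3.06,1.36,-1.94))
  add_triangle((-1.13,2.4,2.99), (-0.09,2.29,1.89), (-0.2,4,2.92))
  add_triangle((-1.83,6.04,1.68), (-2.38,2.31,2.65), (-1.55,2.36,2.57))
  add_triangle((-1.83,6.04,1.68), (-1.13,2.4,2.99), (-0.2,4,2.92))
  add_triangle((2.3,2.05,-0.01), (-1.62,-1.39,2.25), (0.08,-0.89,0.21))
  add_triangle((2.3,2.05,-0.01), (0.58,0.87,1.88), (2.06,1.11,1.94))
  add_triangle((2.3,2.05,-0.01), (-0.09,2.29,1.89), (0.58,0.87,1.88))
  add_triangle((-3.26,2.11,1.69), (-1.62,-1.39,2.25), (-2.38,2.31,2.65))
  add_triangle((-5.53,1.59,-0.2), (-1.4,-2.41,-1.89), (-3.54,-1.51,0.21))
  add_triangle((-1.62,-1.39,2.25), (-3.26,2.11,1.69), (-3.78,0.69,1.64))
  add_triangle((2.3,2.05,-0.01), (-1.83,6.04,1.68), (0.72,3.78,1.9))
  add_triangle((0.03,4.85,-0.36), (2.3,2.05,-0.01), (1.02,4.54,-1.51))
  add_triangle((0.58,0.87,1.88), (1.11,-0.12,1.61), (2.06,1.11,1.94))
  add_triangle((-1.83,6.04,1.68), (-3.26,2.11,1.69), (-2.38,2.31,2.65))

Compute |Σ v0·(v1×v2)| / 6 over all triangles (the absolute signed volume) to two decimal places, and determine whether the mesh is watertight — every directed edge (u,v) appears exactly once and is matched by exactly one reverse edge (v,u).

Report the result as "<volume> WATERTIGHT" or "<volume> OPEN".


Per-triangle v0·(v1×v2)/6:
  t1: -0.4498
  t2: +1.1434
  t3: +0.5440
  t4: +2.9850
  t5: +5.9913
  t6: -1.7158
  t7: +3.2392
  t8: -0.2968
  t9: +0.8074
  t10: +1.8370
  t11: +0.3793
  t12: -0.1778
  t13: +0.3935
  t14: +5.7973
  t15: +4.1497
  t16: +3.7028
  t17: +7.3003
  t18: +2.0717
  t19: +2.1945
  t20: +1.0973
  t21: +0.6978
  t22: +1.4501
  t23: +1.0054
  t24: +0.9571
  t25: +4.8004
  t26: +19.5333
  t27: +2.4705
  t28: +0.7924
  t29: +2.5815
  t30: +3.1174
  t31: +3.0603
  t32: +1.0945
  t33: +6.6158
  t34: +0.1672
  t35: +1.5491
  t36: +3.0988
  t37: +0.8309
  t38: +0.7877
  t39: +1.4547
  t40: +2.4660
  t41: +5.1616
  t42: +1.7693
  t43: +3.5848
  t44: +2.2828
  t45: +0.4369
  t46: +3.4304
Σ = +116.1903 → |volume| = 116.19

Directed edges: 138 total; 6 unmatched, e.g. (1.11,-0.12,1.61)→(2.3,2.05,-0.01) → open.

116.19 OPEN


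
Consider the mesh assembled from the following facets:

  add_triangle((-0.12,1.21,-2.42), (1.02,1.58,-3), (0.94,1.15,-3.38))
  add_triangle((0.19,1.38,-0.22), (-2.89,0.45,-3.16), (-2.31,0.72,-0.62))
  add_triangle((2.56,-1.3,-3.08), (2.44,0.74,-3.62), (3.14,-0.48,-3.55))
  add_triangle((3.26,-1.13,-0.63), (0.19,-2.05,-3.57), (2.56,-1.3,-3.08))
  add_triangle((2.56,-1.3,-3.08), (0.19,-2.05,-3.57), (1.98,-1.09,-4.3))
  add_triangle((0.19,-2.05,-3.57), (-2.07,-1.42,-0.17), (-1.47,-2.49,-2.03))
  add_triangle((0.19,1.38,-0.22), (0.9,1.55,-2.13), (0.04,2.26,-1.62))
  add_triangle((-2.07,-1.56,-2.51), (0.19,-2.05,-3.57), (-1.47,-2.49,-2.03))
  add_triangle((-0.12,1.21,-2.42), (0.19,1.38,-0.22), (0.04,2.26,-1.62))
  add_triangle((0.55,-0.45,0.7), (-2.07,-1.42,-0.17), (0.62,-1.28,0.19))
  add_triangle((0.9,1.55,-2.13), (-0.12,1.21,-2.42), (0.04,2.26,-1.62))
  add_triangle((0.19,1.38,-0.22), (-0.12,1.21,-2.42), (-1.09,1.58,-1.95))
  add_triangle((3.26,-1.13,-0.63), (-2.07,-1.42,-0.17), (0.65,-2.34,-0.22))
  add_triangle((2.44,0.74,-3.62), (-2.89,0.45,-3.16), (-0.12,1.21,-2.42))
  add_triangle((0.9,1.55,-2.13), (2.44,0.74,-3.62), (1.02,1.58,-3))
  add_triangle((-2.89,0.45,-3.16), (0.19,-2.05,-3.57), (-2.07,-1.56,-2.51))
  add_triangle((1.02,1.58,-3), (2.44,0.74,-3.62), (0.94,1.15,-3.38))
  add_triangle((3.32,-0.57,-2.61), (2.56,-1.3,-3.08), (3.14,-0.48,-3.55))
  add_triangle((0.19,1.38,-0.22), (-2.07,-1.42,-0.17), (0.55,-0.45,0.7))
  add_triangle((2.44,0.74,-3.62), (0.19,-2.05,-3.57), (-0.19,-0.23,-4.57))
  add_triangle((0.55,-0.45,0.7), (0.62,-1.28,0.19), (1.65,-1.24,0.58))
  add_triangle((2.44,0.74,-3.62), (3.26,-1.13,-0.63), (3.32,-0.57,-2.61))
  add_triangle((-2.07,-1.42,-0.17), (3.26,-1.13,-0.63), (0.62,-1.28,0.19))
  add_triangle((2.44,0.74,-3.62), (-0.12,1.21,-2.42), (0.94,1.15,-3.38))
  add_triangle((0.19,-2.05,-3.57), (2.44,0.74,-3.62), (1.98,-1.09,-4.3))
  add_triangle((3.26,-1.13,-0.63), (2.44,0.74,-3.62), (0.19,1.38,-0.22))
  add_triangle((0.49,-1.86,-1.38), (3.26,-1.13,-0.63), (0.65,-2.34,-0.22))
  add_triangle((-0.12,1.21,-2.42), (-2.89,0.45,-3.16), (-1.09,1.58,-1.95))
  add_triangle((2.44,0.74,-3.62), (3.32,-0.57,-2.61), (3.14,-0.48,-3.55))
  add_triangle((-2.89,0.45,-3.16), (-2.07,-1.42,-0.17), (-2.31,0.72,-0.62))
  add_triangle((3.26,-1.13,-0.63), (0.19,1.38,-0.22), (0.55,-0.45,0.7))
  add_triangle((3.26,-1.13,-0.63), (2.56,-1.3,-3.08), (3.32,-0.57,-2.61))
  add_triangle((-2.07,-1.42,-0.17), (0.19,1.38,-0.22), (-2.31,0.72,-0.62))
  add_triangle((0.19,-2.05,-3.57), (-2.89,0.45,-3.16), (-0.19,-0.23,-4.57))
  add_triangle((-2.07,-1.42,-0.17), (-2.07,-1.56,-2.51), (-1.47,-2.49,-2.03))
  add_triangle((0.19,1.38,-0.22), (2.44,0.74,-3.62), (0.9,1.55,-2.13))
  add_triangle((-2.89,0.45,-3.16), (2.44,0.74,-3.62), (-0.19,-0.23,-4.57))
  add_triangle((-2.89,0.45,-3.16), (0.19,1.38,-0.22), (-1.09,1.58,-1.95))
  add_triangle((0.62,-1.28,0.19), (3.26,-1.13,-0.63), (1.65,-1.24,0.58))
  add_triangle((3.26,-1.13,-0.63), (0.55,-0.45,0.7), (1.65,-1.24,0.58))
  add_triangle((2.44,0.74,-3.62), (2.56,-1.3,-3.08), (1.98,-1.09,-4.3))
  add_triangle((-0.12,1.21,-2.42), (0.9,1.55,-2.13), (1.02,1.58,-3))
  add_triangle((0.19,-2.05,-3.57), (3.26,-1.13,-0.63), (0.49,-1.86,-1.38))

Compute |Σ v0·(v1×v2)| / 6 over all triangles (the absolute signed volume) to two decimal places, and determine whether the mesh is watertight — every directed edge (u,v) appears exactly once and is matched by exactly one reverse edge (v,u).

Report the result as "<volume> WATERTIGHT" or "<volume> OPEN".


Per-triangle v0·(v1×v2)/6:
  t1: +0.2903
  t2: +1.3682
  t3: +0.5178
  t4: +1.9949
  t5: +1.4780
  t6: -0.3966
  t7: +0.3164
  t8: +1.6249
  t9: -0.0559
  t10: +0.3456
  t11: +0.5646
  t12: +0.5578
  t13: -0.5453
  t14: +2.3735
  t15: +0.3614
  t16: +3.1851
  t17: +0.5030
  t18: +0.5498
  t19: +0.2151
  t20: +3.9281
  t21: +0.1137
  t22: +0.7024
  t23: +0.6897
  t24: -0.0925
  t25: +1.0927
  t26: +2.3155
  t27: +1.3901
  t28: +1.1197
  t29: +0.6379
  t30: +1.9627
  t31: +0.6076
  t32: +1.2571
  t33: -0.0018
  t34: +3.7729
  t35: +1.1039
  t36: +0.4595
  t37: +3.1393
  t38: +0.2242
  t39: +0.4077
  t40: +0.1660
  t41: +1.6441
  t42: +0.1962
  t43: +1.8590
Σ = +43.9442 → |volume| = 43.94

Directed edges: 129 total; 7 unmatched, e.g. (0.19,-2.05,-3.57)→(-2.07,-1.42,-0.17) → open.

43.94 OPEN


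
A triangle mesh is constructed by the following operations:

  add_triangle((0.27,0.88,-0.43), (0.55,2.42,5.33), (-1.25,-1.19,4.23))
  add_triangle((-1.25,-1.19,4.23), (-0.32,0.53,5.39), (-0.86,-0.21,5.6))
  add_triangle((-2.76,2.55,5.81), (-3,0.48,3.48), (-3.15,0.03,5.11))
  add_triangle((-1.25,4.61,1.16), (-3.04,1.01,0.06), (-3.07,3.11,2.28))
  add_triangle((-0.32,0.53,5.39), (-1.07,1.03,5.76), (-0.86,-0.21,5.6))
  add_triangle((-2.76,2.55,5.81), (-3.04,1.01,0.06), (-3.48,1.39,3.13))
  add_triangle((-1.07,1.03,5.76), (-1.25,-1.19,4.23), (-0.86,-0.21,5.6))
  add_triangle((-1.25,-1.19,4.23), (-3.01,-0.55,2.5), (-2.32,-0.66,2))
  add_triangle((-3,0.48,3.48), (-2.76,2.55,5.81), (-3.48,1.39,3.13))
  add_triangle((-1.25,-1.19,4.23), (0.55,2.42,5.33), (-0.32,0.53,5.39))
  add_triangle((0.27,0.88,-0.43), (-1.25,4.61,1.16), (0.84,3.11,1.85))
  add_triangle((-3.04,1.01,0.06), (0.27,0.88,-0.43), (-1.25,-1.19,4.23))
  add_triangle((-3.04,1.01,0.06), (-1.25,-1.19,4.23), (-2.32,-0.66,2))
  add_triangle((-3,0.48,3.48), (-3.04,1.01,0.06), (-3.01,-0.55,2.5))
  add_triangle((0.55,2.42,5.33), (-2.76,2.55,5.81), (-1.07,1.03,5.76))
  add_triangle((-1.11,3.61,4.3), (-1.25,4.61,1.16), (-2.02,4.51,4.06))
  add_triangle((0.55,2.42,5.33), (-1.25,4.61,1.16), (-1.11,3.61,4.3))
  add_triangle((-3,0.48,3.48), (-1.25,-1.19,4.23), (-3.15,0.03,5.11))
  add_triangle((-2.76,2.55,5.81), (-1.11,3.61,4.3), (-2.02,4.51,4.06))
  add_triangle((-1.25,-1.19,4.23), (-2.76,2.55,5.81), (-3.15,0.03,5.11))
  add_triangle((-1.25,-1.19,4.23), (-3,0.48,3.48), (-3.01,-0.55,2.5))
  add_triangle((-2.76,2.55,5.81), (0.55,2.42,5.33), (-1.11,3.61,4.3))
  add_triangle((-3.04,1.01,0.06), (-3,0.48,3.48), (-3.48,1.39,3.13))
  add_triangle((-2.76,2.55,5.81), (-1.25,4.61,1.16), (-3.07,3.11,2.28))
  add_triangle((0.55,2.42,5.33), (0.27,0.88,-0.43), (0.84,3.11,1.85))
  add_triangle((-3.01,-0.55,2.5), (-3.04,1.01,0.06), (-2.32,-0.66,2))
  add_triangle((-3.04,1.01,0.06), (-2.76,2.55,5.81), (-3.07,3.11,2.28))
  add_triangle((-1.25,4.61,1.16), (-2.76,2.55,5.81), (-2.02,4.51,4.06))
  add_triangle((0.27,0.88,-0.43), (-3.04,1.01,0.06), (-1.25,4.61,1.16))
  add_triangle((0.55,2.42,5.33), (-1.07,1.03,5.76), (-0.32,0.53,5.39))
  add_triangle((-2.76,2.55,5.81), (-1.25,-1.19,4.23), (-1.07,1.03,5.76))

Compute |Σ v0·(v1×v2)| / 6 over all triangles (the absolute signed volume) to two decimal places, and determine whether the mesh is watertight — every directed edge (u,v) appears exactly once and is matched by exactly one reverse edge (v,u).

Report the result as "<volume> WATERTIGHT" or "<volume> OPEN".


54.97 OPEN

Per-triangle v0·(v1×v2)/6:
  t1: -0.7422
  t2: +0.0785
  t3: +2.1531
  t4: +3.5147
  t5: +0.7172
  t6: +1.8511
  t7: +0.8767
  t8: +0.3428
  t9: +2.0426
  t10: -0.4512
  t11: +1.2596
  t12: -1.7207
  t13: -1.4591
  t14: +2.0476
  t15: +4.6009
  t16: +1.7824
  t17: +3.6189
  t18: +0.3531
  t19: +2.6162
  t20: +3.7587
  t21: +2.1231
  t22: +5.0684
  t23: +1.2067
  t24: +6.4624
  t25: +0.0139
  t26: +0.2345
  t27: +4.2585
  t28: +1.4838
  t29: +1.4604
  t30: +1.6008
  t31: +3.8139
Σ = +54.9673 → |volume| = 54.97

Directed edges: 93 total; 3 unmatched, e.g. (-1.25,4.61,1.16)→(0.84,3.11,1.85) → open.


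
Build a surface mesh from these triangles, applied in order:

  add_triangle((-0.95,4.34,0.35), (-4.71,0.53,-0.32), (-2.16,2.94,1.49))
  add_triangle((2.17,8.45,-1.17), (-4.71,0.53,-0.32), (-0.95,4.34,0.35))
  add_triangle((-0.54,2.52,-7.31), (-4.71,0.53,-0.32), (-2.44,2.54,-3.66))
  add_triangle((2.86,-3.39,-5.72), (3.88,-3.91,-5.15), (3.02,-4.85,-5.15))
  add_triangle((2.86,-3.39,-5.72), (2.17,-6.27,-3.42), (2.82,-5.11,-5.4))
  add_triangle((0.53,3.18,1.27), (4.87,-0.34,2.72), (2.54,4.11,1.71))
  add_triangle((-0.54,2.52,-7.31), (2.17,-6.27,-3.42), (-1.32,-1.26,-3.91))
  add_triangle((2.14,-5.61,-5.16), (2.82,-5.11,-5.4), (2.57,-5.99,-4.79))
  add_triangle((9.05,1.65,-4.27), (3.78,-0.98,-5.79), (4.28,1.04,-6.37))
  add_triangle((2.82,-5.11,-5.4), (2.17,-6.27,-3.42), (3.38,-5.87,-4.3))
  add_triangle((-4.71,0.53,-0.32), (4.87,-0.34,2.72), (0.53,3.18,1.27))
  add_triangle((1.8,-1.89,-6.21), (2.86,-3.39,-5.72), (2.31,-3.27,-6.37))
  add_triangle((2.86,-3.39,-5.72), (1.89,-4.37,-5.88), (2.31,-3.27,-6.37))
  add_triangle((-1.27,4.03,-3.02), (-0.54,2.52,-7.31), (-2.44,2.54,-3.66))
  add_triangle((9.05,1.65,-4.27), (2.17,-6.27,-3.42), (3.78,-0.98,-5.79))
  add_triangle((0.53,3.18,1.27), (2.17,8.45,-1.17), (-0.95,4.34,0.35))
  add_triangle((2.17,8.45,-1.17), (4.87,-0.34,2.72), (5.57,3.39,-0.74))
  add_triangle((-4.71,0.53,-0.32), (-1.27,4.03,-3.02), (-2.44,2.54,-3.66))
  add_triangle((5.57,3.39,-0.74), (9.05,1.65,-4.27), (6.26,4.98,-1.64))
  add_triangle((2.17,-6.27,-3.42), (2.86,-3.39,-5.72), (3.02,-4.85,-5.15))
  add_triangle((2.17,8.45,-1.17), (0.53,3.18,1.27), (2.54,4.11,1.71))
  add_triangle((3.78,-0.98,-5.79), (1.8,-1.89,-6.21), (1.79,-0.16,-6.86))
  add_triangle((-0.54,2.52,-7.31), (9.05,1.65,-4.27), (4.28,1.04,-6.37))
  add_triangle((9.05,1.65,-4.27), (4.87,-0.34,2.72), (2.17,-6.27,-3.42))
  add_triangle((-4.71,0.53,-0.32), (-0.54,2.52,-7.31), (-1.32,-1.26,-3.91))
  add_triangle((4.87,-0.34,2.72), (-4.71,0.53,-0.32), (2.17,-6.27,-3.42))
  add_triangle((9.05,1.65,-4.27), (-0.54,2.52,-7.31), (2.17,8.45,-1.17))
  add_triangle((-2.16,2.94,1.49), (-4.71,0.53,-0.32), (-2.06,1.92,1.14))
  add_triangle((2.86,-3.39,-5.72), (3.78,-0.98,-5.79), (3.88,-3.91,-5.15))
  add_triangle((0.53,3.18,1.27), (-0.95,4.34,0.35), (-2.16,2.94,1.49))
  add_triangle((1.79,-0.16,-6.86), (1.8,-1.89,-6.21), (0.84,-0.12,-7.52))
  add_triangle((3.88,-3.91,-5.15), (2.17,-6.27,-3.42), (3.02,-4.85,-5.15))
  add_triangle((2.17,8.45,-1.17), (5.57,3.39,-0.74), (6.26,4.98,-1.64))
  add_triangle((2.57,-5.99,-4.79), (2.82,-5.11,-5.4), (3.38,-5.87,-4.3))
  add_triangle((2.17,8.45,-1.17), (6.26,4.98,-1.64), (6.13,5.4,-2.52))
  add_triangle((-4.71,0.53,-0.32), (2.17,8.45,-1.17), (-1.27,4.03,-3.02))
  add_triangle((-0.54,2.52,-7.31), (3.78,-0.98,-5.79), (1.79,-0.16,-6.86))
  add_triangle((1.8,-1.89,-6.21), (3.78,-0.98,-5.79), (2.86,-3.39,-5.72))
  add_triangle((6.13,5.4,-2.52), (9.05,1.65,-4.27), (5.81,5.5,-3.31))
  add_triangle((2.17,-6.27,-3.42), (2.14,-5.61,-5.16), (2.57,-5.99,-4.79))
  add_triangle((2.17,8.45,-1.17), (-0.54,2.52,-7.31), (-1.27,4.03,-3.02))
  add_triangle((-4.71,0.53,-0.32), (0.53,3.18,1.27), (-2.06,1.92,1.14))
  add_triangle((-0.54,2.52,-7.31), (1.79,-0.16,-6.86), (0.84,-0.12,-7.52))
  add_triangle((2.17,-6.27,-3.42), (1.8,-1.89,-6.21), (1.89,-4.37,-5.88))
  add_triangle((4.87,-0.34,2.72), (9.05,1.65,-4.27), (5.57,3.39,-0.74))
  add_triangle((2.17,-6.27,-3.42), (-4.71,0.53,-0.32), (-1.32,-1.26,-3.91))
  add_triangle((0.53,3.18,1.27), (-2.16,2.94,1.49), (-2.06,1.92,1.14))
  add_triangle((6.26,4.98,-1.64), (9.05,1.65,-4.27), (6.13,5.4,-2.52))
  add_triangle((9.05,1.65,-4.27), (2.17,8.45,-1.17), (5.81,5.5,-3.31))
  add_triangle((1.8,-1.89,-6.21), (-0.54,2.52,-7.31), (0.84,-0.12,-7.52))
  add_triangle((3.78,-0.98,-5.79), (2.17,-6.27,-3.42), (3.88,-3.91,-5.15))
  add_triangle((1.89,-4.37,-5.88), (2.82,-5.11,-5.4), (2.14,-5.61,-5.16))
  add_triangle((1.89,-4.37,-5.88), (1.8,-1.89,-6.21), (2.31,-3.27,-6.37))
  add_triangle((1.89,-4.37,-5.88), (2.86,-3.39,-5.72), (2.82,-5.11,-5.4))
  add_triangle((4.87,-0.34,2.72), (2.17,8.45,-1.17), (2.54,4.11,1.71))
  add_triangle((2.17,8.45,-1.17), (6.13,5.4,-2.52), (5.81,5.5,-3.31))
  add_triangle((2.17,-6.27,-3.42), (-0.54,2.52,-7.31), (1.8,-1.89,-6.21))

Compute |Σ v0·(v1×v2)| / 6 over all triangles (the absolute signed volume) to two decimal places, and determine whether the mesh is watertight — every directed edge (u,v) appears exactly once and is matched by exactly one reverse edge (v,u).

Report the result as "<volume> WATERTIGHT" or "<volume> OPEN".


466.41 OPEN

Per-triangle v0·(v1×v2)/6:
  t1: +4.5613
  t2: +7.2070
  t3: +6.1890
  t4: +1.8727
  t5: +0.3520
  t6: +2.6286
  t7: +17.0556
  t8: +0.7723
  t9: +12.5226
  t10: -2.4750
  t11: +5.8743
  t12: +0.8649
  t13: +1.2441
  t14: +6.2703
  t15: +34.2487
  t16: +4.5889
  t17: +19.5797
  t18: +5.4449
  t19: +6.2271
  t20: +1.0117
  t21: +4.4958
  t22: +4.3542
  t23: +14.2198
  t24: +54.8866
  t25: +15.4172
  t26: +10.7187
  t27: +91.3249
  t28: +0.5407
  t29: +3.7736
  t30: +2.2229
  t31: +2.2278
  t32: +2.3835
  t33: +4.3921
  t34: +1.3767
  t35: +6.0837
  t36: +16.0024
  t37: +4.6160
  t38: +4.5605
  t39: +6.1670
  t40: +0.7747
  t41: +18.4801
  t42: -1.6198
  t43: +3.2971
  t44: -2.1432
  t45: +21.4680
  t46: +14.1266
  t47: +0.1258
  t48: +6.3295
  t49: -5.9302
  t50: -0.6111
  t51: -3.0278
  t52: +1.3688
  t53: +0.9824
  t54: +2.0128
  t55: +10.3232
  t56: +6.0476
  t57: +8.6016
Σ = +466.4114 → |volume| = 466.41

Directed edges: 171 total; 9 unmatched, e.g. (3.78,-0.98,-5.79)→(4.28,1.04,-6.37) → open.


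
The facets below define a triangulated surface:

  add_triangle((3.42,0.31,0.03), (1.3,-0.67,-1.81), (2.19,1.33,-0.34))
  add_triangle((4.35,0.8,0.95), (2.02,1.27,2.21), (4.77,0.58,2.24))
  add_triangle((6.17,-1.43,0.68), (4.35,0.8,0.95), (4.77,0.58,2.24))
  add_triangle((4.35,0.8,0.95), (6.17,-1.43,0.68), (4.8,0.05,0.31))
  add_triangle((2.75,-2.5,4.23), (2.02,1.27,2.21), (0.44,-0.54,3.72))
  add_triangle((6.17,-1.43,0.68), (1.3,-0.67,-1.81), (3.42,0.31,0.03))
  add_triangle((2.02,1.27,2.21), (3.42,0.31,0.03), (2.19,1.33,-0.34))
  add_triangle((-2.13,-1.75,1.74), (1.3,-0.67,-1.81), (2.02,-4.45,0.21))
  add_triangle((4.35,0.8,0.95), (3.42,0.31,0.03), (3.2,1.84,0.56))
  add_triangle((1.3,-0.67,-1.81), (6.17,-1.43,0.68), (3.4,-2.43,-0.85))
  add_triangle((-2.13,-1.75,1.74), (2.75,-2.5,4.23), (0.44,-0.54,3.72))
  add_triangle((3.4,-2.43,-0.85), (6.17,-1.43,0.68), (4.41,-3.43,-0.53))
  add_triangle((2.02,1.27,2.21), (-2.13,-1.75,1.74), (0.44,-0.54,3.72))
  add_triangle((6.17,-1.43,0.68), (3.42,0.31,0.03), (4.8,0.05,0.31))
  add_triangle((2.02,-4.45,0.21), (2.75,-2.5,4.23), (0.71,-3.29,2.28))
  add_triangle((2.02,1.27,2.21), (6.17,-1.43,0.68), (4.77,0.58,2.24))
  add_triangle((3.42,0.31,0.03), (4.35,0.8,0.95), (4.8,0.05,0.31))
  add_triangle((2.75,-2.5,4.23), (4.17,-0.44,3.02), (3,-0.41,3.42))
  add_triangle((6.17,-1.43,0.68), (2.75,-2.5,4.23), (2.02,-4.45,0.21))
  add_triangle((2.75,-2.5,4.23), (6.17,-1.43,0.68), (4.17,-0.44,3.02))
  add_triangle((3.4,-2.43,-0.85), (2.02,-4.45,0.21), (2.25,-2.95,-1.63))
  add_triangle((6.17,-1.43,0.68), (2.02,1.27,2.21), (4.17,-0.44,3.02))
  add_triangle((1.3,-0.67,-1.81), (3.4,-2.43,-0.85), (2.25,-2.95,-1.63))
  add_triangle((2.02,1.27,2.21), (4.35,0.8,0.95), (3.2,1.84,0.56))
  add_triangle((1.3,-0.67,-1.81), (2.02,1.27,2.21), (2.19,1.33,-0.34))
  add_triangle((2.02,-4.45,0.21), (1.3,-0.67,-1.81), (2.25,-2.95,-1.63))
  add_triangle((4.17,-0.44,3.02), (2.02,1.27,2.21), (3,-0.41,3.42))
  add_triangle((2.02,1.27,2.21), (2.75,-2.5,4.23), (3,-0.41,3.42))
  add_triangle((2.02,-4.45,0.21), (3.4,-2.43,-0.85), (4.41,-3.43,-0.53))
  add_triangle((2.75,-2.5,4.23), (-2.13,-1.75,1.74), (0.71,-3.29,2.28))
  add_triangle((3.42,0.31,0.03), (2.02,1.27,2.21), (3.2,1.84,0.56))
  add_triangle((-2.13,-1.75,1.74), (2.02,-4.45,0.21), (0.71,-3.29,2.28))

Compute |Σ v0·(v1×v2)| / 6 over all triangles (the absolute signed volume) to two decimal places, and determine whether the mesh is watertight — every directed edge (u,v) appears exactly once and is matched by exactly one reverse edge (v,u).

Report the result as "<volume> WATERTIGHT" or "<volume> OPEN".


Per-triangle v0·(v1×v2)/6:
  t1: +1.3360
  t2: +1.1618
  t3: +2.3719
  t4: +0.9698
  t5: +4.2752
  t6: +2.3463
  t7: +1.6365
  t8: +2.7701
  t9: +0.6826
  t10: +2.8338
  t11: +4.8199
  t12: +1.3170
  t13: +0.6711
  t14: +0.1664
  t15: +4.9346
  t16: +0.3805
  t17: +0.2621
  t18: +1.7703
  t19: +16.1035
  t20: +7.0302
  t21: +2.3623
  t22: +3.5006
  t23: +1.2860
  t24: +1.6954
  t25: -1.3190
  t26: -0.0626
  t27: +1.3343
  t28: +0.7479
  t29: +0.8626
  t30: +4.0732
  t31: -1.6073
  t32: +3.6453
Σ = +74.3583 → |volume| = 74.36

Directed edges: 96 total; 6 unmatched, e.g. (-2.13,-1.75,1.74)→(1.3,-0.67,-1.81) → open.

74.36 OPEN


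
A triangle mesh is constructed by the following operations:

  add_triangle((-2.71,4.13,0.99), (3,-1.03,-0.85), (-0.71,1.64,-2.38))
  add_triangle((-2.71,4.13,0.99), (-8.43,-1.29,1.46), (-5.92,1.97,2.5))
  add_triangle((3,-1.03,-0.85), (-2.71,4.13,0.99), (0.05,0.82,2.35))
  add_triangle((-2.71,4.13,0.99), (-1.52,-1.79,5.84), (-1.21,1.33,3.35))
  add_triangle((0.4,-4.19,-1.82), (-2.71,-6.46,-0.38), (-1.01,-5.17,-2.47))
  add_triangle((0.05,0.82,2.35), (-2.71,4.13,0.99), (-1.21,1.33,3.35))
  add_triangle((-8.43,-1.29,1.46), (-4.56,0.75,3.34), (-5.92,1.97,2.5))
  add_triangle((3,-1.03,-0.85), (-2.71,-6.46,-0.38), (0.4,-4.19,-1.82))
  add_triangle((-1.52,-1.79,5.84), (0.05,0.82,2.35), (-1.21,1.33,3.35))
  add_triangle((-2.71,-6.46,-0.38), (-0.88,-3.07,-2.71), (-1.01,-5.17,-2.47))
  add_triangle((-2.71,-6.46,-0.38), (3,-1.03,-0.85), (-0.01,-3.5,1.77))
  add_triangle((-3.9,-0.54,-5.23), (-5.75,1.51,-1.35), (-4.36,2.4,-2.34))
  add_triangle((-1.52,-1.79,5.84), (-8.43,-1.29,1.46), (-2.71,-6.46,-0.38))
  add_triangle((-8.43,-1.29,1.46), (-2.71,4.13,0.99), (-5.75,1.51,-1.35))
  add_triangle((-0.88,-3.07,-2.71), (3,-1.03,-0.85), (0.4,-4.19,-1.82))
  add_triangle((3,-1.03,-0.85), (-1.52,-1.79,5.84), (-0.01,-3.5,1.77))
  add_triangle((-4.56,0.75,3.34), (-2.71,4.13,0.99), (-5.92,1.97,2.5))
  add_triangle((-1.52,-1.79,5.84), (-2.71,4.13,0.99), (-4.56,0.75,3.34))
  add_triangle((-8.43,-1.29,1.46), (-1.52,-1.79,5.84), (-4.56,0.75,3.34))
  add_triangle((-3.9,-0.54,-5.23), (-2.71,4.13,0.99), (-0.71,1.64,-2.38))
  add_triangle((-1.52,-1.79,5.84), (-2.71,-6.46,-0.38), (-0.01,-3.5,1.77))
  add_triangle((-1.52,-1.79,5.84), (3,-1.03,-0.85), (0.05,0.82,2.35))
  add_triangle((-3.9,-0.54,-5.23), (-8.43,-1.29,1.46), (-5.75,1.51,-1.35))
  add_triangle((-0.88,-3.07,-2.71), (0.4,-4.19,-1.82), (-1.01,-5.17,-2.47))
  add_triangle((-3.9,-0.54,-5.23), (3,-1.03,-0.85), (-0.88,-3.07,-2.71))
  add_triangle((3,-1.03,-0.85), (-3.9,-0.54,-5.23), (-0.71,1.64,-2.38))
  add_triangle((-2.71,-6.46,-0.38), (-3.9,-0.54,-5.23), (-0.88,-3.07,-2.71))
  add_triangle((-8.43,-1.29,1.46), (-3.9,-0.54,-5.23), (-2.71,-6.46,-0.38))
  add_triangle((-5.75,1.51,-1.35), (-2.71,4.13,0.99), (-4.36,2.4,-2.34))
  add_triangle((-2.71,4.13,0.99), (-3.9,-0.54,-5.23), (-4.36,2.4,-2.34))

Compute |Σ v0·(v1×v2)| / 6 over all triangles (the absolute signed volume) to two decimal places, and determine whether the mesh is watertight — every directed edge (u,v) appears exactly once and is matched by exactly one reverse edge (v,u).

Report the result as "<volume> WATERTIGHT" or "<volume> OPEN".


296.02 WATERTIGHT

Per-triangle v0·(v1×v2)/6:
  t1: +4.2844
  t2: +7.3127
  t3: +3.6892
  t4: +4.1666
  t5: +3.0684
  t6: +1.7269
  t7: +7.3049
  t8: +3.9806
  t9: +2.0246
  t10: +2.2048
  t11: +8.5407
  t12: +7.1622
  t13: +49.2255
  t14: +16.7272
  t15: +3.1190
  t16: +7.4329
  t17: +4.3879
  t18: +11.6923
  t19: +16.9243
  t20: +9.4062
  t21: +10.9706
  t22: +4.9971
  t23: +19.6421
  t24: +1.2615
  t25: +7.9009
  t26: +6.8476
  t27: +12.2869
  t28: +50.2266
  t29: +6.2682
  t30: +1.2413
Σ = +296.0241 → |volume| = 296.02

Directed edges: 90 total, each appears once with its reverse present → watertight.


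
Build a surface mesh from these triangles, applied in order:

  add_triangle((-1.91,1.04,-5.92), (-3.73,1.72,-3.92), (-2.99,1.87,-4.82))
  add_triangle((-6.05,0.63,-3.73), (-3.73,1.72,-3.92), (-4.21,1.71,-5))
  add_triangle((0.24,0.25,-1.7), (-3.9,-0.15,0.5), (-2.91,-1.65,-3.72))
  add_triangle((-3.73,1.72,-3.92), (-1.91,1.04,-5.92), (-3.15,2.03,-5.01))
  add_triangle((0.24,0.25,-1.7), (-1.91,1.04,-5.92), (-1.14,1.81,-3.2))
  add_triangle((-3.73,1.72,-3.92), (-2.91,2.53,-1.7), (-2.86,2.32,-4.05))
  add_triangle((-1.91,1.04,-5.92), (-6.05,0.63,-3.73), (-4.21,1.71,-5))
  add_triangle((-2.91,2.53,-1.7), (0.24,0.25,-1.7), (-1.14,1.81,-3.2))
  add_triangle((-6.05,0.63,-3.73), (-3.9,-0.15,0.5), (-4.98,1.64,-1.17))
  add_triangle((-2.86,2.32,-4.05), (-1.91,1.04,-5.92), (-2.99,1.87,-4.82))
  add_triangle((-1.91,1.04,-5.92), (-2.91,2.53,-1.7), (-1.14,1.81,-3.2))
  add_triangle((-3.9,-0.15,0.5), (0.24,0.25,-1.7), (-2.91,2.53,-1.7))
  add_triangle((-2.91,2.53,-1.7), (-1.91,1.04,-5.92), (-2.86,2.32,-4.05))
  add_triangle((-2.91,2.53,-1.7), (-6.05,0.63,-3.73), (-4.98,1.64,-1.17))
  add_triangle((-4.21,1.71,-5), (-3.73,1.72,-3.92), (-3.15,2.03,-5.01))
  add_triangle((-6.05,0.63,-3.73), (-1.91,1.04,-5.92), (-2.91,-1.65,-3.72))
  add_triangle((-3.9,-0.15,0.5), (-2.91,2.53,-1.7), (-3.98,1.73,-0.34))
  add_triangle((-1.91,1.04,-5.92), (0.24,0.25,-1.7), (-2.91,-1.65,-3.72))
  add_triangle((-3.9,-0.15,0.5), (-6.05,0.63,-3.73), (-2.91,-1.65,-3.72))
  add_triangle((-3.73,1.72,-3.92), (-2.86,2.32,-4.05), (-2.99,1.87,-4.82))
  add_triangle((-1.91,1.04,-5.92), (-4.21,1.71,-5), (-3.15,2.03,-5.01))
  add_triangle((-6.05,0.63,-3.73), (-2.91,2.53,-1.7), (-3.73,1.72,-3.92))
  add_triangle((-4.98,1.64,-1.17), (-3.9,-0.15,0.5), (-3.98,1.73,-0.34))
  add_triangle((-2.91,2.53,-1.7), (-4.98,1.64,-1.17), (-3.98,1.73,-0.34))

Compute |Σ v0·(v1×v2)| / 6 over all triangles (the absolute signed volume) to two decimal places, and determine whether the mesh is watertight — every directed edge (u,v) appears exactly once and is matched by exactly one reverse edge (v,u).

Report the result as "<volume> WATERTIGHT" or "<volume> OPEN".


41.64 WATERTIGHT

Per-triangle v0·(v1×v2)/6:
  t1: +1.0288
  t2: +1.1508
  t3: -2.3094
  t4: -1.2363
  t5: +0.9656
  t6: +1.6167
  t7: +4.0415
  t8: -0.1671
  t9: +4.3499
  t10: +0.7090
  t11: +2.6707
  t12: -2.5420
  t13: -0.3281
  t14: +4.1608
  t15: +0.4510
  t16: +10.9727
  t17: -1.0773
  t18: +1.8741
  t19: +6.7997
  t20: +0.7253
  t21: +1.6878
  t22: +3.7649
  t23: +1.2013
  t24: +1.1300
Σ = +41.6403 → |volume| = 41.64

Directed edges: 72 total, each appears once with its reverse present → watertight.


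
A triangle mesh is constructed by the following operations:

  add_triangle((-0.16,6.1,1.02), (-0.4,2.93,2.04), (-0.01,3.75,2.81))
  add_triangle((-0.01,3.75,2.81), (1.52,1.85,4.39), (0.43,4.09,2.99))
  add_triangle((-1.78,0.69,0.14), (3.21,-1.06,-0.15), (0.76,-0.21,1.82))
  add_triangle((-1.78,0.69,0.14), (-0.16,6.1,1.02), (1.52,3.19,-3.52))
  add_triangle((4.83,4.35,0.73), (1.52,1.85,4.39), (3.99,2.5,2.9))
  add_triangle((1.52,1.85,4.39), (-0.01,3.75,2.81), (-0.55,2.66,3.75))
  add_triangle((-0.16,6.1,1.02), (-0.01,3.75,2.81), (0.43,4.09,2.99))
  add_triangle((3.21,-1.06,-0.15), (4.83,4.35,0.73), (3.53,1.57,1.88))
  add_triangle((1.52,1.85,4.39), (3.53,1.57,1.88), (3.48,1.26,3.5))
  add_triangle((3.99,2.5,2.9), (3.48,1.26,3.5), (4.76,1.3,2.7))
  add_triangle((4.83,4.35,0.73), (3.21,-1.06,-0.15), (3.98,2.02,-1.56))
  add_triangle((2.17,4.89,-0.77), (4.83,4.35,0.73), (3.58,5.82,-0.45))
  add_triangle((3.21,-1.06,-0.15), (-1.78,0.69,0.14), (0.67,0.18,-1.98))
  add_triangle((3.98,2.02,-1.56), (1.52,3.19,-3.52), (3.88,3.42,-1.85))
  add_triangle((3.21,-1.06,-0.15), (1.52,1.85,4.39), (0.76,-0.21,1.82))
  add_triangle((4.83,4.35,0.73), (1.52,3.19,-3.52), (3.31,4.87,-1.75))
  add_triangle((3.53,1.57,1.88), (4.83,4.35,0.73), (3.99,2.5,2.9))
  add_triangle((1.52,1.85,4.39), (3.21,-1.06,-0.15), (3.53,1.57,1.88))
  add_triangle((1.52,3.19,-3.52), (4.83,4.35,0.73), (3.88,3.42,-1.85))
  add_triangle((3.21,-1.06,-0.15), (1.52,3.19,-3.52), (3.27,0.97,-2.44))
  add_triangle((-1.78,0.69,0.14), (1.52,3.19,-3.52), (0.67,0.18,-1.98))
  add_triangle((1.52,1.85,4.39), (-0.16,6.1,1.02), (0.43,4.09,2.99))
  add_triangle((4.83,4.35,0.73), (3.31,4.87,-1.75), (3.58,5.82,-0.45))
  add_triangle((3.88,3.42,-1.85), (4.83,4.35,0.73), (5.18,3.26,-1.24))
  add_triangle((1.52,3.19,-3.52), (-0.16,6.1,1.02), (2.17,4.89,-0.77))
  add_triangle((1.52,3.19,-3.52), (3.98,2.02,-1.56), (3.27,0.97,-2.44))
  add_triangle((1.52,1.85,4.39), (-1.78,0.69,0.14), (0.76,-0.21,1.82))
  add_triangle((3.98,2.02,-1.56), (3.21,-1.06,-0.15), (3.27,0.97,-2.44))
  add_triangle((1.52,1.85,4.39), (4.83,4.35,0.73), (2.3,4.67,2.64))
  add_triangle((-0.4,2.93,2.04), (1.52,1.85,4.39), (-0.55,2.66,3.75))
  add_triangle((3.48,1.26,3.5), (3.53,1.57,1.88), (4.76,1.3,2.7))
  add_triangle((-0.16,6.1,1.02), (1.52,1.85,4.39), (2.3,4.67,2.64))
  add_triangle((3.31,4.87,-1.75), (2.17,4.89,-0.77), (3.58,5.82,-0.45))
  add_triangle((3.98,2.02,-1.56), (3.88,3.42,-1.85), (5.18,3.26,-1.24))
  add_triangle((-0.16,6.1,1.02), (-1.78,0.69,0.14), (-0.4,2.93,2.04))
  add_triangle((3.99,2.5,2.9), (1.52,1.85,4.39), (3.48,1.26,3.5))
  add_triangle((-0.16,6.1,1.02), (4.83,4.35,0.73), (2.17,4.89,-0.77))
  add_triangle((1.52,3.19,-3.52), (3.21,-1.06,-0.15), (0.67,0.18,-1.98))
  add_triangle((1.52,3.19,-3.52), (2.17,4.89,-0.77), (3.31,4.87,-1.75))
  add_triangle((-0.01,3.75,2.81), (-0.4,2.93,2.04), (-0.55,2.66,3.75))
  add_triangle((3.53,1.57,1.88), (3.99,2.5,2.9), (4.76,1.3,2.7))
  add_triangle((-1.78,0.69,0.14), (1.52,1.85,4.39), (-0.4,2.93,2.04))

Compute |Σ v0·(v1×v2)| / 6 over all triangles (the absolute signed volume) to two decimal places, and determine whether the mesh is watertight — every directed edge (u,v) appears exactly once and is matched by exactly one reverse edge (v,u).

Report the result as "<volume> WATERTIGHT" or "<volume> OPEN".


Per-triangle v0·(v1×v2)/6:
  t1: +0.8564
  t2: +0.8990
  t3: -0.1002
  t4: +7.2206
  t5: +4.5516
  t6: +2.6936
  t7: +0.9852
  t8: +5.1053
  t9: -1.7435
  t10: +1.5510
  t11: +6.0749
  t12: +0.0478
  t13: -0.1188
  t14: +2.2859
  t15: +2.2370
  t16: +2.4031
  t17: +1.7902
  t18: +3.9560
  t19: +3.7963
  t20: -0.7353
  t21: +1.7172
  t22: +1.4485
  t23: +3.1951
  t24: +2.6349
  t25: +6.8825
  t26: +3.1960
  t27: +1.2471
  t28: +2.5732
  t29: +7.8149
  t30: -1.9259
  t31: -0.7636
  t32: +7.0854
  t33: +1.2358
  t34: +0.8984
  t35: +2.7685
  t36: +2.5903
  t37: +7.9866
  t38: +3.1086
  t39: +2.7419
  t40: +0.4834
  t41: +0.4429
  t42: +2.2590
Σ = +103.3769 → |volume| = 103.38

Directed edges: 126 total; 6 unmatched, e.g. (3.98,2.02,-1.56)→(4.83,4.35,0.73) → open.

103.38 OPEN


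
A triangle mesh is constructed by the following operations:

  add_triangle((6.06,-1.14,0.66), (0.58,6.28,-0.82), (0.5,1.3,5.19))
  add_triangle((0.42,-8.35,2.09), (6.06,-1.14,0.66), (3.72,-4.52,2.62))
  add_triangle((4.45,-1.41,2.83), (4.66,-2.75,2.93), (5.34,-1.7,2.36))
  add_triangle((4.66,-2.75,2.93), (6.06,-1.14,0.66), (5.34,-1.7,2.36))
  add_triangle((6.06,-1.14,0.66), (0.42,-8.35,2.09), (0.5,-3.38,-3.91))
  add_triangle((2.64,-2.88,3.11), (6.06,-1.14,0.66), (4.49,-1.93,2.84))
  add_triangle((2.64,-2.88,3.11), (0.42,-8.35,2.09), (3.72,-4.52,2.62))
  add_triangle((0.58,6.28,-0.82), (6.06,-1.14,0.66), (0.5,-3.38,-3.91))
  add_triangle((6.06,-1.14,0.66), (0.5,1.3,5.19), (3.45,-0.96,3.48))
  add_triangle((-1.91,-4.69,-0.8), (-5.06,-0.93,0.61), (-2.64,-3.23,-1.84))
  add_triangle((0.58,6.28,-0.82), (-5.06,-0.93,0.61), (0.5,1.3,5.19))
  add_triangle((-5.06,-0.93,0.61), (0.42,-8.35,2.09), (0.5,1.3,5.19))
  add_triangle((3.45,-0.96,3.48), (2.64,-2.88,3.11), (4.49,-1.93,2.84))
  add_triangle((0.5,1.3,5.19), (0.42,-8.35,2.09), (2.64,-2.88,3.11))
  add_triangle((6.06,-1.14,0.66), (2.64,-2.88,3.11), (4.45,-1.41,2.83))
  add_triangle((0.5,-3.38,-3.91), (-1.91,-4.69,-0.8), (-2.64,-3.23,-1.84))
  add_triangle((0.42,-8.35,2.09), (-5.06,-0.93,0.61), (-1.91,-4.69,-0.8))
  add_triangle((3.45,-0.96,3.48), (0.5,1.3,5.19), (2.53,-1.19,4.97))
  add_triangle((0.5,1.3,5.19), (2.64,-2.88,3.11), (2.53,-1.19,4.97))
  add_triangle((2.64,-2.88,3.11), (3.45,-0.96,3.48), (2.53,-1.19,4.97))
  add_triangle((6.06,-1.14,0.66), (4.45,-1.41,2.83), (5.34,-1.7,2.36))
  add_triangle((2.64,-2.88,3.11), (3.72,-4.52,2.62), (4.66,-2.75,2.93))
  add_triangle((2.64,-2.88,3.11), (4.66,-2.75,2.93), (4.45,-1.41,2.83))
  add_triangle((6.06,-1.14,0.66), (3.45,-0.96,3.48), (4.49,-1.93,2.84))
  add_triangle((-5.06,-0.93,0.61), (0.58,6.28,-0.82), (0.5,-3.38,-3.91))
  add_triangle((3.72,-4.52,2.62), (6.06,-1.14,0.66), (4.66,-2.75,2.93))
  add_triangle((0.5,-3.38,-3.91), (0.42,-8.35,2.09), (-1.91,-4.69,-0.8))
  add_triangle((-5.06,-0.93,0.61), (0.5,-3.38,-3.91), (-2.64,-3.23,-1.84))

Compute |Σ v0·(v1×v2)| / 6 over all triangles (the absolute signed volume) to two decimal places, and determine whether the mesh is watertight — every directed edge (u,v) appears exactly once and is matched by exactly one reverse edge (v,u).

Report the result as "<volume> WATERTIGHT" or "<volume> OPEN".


Per-triangle v0·(v1×v2)/6:
  t1: +34.3832
  t2: +10.6146
  t3: +0.9783
  t4: +1.6634
  t5: +39.9024
  t6: +2.5653
  t7: +6.4435
  t8: +28.5137
  t9: +5.9839
  t10: +5.5127
  t11: +28.0984
  t12: +39.4943
  t13: +2.2586
  t14: +17.2718
  t15: -4.0126
  t16: +5.3422
  t17: +15.1549
  t18: +3.3103
  t19: +1.5628
  t20: +2.8579
  t21: +0.6184
  t22: +2.3296
  t23: +1.4025
  t24: +2.6644
  t25: +22.2388
  t26: +5.1562
  t27: +15.1098
  t28: +2.5919
Σ = +300.0109 → |volume| = 300.01

Directed edges: 84 total, each appears once with its reverse present → watertight.

300.01 WATERTIGHT


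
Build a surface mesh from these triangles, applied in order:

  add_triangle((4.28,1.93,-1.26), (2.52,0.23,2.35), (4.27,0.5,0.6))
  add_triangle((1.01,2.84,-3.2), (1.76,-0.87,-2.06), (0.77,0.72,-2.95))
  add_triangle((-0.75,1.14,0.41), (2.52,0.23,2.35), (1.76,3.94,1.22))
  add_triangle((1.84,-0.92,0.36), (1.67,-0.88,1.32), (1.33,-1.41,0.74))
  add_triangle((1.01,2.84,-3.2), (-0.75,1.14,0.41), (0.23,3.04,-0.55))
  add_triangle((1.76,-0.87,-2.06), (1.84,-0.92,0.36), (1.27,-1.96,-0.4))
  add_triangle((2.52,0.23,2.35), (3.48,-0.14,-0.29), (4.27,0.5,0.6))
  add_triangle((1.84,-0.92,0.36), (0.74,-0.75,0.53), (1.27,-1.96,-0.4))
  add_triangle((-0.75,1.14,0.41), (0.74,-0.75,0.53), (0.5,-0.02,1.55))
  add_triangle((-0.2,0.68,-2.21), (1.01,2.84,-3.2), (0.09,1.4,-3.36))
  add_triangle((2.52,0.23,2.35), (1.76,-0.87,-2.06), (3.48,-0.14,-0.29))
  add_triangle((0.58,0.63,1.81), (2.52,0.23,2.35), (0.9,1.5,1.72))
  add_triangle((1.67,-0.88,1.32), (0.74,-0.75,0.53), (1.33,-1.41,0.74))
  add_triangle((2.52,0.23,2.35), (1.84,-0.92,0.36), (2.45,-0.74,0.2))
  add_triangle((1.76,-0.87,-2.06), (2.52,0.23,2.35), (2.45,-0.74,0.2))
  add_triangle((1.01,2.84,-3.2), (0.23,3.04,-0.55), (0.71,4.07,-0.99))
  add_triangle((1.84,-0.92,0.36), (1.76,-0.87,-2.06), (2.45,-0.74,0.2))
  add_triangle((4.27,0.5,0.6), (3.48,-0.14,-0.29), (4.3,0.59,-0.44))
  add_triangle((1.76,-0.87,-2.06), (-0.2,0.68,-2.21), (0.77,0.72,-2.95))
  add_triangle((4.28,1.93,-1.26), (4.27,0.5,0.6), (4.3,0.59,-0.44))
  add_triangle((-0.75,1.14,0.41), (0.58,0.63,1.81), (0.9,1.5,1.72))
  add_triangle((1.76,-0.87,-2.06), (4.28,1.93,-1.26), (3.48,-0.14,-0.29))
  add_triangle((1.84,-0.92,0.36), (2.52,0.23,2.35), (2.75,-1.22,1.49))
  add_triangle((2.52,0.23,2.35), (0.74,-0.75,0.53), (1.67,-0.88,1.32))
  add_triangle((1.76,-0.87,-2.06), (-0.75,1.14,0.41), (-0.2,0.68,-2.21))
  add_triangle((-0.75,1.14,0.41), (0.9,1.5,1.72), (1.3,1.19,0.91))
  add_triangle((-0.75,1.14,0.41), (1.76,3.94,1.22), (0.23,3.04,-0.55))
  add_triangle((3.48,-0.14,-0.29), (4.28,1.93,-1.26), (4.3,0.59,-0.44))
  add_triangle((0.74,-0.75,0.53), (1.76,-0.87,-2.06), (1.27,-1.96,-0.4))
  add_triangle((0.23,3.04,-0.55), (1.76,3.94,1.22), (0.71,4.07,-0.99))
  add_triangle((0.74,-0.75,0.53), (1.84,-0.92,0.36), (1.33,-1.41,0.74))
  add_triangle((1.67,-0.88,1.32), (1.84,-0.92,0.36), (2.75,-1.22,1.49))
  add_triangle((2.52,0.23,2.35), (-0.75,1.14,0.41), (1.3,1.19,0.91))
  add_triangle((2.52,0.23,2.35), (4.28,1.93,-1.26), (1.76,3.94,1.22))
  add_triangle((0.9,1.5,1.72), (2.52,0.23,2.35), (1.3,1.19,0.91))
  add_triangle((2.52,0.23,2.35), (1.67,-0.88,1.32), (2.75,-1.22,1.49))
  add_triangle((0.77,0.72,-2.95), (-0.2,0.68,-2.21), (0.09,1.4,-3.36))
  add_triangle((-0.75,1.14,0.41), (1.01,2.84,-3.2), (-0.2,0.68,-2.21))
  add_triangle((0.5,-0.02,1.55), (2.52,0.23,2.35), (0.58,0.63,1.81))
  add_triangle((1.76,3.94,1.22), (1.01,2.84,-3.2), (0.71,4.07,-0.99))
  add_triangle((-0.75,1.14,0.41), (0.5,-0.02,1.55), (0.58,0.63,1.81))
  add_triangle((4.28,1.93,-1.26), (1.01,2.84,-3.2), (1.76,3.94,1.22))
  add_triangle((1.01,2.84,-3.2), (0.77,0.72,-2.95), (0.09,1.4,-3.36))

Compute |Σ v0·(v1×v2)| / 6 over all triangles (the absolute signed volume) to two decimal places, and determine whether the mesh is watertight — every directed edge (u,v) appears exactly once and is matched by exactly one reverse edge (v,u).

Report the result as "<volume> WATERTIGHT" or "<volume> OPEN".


Per-triangle v0·(v1×v2)/6:
  t1: +1.9433
  t2: +1.3553
  t3: +1.9748
  t4: +0.2203
  t5: +0.8899
  t6: +0.9790
  t7: +0.8138
  t8: +0.2321
  t9: +0.0010
  t10: +0.0940
  t11: +0.8189
  t12: +0.5423
  t13: +0.0204
  t14: +0.4038
  t15: +0.5956
  t16: +0.4450
  t17: +0.3568
  t18: +0.4548
  t19: +0.4398
  t20: +0.9472
  t21: +0.3446
  t22: +2.7516
  t23: +0.3467
  t24: +0.0121
  t25: -0.4718
  t26: +0.2944
  t27: +1.2754
  t28: +0.3002
  t29: -0.4231
  t30: +0.5816
  t31: -0.0321
  t32: +0.0604
  t33: -0.6526
  t34: +8.0632
  t35: +0.5763
  t36: +0.3193
  t37: +0.1671
  t38: +1.1440
  t39: +0.2976
  t40: +2.5861
  t41: +0.1478
  t42: +9.4713
  t43: +0.8465
Σ = +41.5346 → |volume| = 41.53

Directed edges: 129 total; 9 unmatched, e.g. (1.01,2.84,-3.2)→(1.76,-0.87,-2.06) → open.

41.53 OPEN


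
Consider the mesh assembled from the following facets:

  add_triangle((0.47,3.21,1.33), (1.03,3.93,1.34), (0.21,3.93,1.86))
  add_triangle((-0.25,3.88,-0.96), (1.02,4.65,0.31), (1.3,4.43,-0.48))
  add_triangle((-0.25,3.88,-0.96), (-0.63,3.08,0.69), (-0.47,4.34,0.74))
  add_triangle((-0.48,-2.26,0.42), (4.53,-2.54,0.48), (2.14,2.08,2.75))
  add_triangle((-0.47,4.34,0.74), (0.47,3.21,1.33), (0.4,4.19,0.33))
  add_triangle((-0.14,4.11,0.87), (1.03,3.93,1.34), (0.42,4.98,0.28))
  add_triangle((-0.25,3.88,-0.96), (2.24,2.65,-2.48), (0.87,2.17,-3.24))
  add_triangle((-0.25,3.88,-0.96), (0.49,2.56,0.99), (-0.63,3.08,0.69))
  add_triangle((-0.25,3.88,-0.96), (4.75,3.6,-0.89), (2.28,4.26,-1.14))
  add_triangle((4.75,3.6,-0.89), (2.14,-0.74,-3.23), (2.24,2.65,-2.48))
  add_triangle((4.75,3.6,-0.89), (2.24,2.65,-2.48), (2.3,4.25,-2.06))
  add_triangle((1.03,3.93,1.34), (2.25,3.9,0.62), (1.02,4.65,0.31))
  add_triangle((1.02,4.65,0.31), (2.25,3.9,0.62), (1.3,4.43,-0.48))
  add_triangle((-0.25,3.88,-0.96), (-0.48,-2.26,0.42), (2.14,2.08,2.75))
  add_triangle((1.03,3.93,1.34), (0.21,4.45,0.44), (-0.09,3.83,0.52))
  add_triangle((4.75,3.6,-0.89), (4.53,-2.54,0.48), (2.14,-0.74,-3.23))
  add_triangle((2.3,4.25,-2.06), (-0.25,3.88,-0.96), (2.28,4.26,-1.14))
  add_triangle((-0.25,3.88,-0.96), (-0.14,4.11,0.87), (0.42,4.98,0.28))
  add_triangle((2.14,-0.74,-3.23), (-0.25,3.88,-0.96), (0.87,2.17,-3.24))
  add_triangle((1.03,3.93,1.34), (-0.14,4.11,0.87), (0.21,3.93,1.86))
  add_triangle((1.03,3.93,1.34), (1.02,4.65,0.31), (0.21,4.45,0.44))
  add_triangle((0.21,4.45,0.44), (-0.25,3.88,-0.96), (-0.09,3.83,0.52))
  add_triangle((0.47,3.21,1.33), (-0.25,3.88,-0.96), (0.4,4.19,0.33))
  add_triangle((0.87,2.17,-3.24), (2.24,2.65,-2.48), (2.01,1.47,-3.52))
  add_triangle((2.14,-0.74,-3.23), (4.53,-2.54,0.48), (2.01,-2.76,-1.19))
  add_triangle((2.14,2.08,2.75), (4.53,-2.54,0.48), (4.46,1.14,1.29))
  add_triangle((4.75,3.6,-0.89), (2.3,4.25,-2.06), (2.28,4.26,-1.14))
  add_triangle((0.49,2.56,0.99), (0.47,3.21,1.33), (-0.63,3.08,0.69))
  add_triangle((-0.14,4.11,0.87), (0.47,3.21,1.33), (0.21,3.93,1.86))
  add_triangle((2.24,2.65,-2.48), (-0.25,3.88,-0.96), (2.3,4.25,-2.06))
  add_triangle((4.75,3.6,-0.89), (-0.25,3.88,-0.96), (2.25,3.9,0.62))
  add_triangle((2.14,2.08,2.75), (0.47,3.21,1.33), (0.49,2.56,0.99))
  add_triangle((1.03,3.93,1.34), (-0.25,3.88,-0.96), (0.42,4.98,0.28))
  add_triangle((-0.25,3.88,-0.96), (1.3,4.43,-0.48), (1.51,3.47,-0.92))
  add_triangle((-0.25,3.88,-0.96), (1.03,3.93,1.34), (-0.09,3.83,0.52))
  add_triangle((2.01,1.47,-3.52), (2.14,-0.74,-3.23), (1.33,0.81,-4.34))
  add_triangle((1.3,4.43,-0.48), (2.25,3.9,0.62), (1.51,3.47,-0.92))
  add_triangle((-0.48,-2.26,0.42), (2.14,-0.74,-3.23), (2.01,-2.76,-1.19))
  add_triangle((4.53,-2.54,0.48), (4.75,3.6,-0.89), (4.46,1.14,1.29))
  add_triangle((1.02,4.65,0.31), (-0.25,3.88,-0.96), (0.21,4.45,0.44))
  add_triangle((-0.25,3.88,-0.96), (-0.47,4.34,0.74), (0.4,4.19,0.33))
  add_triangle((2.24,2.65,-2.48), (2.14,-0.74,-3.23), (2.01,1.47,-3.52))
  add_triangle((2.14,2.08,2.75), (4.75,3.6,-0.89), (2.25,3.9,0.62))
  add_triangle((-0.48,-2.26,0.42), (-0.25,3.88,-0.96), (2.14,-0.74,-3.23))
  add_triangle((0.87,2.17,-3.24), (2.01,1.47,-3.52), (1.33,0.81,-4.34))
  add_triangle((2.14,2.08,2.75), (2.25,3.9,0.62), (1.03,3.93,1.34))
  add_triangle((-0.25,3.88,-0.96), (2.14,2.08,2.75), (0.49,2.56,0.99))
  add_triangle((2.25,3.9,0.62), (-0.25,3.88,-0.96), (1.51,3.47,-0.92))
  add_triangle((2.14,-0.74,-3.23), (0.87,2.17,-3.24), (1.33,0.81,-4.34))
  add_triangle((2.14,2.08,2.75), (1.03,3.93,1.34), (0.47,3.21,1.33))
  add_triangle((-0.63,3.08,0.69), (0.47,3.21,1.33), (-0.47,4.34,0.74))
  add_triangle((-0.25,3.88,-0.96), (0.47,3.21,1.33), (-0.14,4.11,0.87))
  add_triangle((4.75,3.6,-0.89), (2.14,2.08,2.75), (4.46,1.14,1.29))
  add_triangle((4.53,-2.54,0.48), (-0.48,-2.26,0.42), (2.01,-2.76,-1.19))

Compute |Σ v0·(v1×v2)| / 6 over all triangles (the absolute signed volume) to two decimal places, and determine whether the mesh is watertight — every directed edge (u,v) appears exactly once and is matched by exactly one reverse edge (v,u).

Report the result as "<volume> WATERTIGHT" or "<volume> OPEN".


Per-triangle v0·(v1×v2)/6:
  t1: +0.0000
  t2: +0.9717
  t3: +0.3274
  t4: +5.9841
  t5: +0.7107
  t6: +0.8224
  t7: +3.0227
  t8: -1.0680
  t9: +0.2782
  t10: +5.9853
  t11: +2.8607
  t12: +1.1182
  t13: +0.9295
  t14: +1.1161
  t15: +0.2796
  t16: +15.8626
  t17: +1.5228
  t18: +0.7820
  t19: -1.4286
  t20: +0.7000
  t21: +0.6587
  t22: +0.3152
  t23: -0.3221
  t24: +1.3231
  t25: +4.7490
  t26: +4.9116
  t27: +1.8508
  t28: -0.0770
  t29: -0.2548
  t30: +1.4643
  t31: +5.1050
  t32: -0.1858
  t33: +0.1470
  t34: +0.7537
  t35: -0.9834
  t36: +1.5810
  t37: +0.8226
  t38: +1.8196
  t39: +7.6953
  t40: +0.8459
  t41: +0.9541
  t42: +1.2896
  t43: +5.0971
  t44: +1.5691
  t45: +1.1267
  t46: +2.3828
  t47: -1.0046
  t48: -1.8762
  t49: -1.1829
  t50: +0.7423
  t51: +0.2653
  t52: -0.6544
  t53: +6.3591
  t54: +3.2595
Σ = +91.3245 → |volume| = 91.32

Directed edges: 162 total, each appears once with its reverse present → watertight.

91.32 WATERTIGHT
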